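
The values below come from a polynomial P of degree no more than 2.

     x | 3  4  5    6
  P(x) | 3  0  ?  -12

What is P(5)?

-5

The 3 known points determine the degree-2 polynomial uniquely.
Write P(x) = ax^2 + bx + c. Substituting each data point gives a linear system:
  9a + 3b + c = 3
  16a + 4b + c = 0
  36a + 6b + c = -12
Solving the system yields a = -1, b = 4, c = 0.
So P(x) = -x^2 + 4x.
Then P(5) = -5.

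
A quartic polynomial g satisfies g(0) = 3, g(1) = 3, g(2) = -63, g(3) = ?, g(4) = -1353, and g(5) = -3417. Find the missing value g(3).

-399

The 5 known points determine the degree-4 polynomial uniquely.
Write g(s) = as^4 + bs^3 + cs^2 + ds + e. Substituting each data point gives a linear system:
  e = 3
  a + b + c + d + e = 3
  16a + 8b + 4c + 2d + e = -63
  256a + 64b + 16c + 4d + e = -1353
  625a + 125b + 25c + 5d + e = -3417
Solving the system yields a = -6, b = 2, c = 3, d = 1, e = 3.
So g(s) = -6s^4 + 2s^3 + 3s^2 + s + 3.
Then g(3) = -399.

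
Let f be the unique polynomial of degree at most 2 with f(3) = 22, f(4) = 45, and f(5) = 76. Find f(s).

Write f(s) = as^2 + bs + c. Substituting each data point gives a linear system:
  9a + 3b + c = 22
  16a + 4b + c = 45
  25a + 5b + c = 76
Solving the system yields a = 4, b = -5, c = 1.
So f(s) = 4s² - 5s + 1.
Check: f(3) = 22. ✓

f(s) = 4s^2 - 5s + 1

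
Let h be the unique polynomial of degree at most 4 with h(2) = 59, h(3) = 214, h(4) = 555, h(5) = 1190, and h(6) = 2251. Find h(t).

h(t) = t^4 + 4t^3 + 2t^2 + 4t - 5

Write h(t) = at^4 + bt^3 + ct^2 + dt + e. Substituting each data point gives a linear system:
  16a + 8b + 4c + 2d + e = 59
  81a + 27b + 9c + 3d + e = 214
  256a + 64b + 16c + 4d + e = 555
  625a + 125b + 25c + 5d + e = 1190
  1296a + 216b + 36c + 6d + e = 2251
Solving the system yields a = 1, b = 4, c = 2, d = 4, e = -5.
So h(t) = t⁴ + 4t³ + 2t² + 4t - 5.
Check: h(5) = 1190. ✓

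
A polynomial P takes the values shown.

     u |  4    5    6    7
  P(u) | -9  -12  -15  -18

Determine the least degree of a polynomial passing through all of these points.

1

Forward differences of the values at u = 4, 5, 6, 7:
  P  : -9  -12  -15  -18
  Δ  : -3  -3  -3
  Δ^2: 0  0
  Δ^3: 0
The first differences are constant (-3) and nonzero, while all higher differences vanish, so the minimal degree is 1.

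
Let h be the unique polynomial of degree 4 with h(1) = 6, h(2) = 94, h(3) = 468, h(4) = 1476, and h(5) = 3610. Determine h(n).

h(n) = 6n^4 - 2n^3 + 5n^2 - 3n

Write h(n) = an^4 + bn^3 + cn^2 + dn + e. Substituting each data point gives a linear system:
  a + b + c + d + e = 6
  16a + 8b + 4c + 2d + e = 94
  81a + 27b + 9c + 3d + e = 468
  256a + 64b + 16c + 4d + e = 1476
  625a + 125b + 25c + 5d + e = 3610
Solving the system yields a = 6, b = -2, c = 5, d = -3, e = 0.
So h(n) = 6n⁴ - 2n³ + 5n² - 3n.
Check: h(2) = 94. ✓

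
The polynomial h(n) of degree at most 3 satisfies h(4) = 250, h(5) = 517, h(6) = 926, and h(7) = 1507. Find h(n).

Write h(n) = an^3 + bn^2 + cn + d. Substituting each data point gives a linear system:
  64a + 16b + 4c + d = 250
  125a + 25b + 5c + d = 517
  216a + 36b + 6c + d = 926
  343a + 49b + 7c + d = 1507
Solving the system yields a = 5, b = -4, c = -2, d = 2.
So h(n) = 5n^3 - 4n^2 - 2n + 2.
Check: h(5) = 517. ✓

h(n) = 5n^3 - 4n^2 - 2n + 2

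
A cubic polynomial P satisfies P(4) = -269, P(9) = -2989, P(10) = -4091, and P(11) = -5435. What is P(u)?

Using the Lagrange interpolation formula with nodes 4, 9, 10, 11:
  L_0(u) = (u - 9)(u - 10)(u - 11) / -210
  L_1(u) = (u - 4)(u - 10)(u - 11) / 10
  L_2(u) = (u - 4)(u - 9)(u - 11) / -6
  L_3(u) = (u - 4)(u - 9)(u - 10) / 14
Then P(u) = -269·L_0(u) - 2989·L_1(u) - 4091·L_2(u) - 5435·L_3(u).
Expanding and collecting terms gives P(u) = -4u³ - u² + u - 1.
Check: P(4) = -269. ✓

P(u) = -4u^3 - u^2 + u - 1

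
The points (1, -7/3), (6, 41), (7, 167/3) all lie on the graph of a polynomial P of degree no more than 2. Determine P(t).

Write P(t) = at^2 + bt + c. Substituting each data point gives a linear system:
  a + b + c = -7/3
  36a + 6b + c = 41
  49a + 7b + c = 167/3
Solving the system yields a = 1, b = 5/3, c = -5.
So P(t) = t^2 + (5/3)t - 5.
Check: P(6) = 41. ✓

P(t) = t^2 + (5/3)t - 5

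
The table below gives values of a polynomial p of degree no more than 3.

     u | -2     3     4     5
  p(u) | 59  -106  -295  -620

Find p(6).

-1117

Write p(u) = au^3 + bu^2 + cu + d. Substituting each data point gives a linear system:
  -8a + 4b - 2c + d = 59
  27a + 9b + 3c + d = -106
  64a + 16b + 4c + d = -295
  125a + 25b + 5c + d = -620
Solving the system yields a = -6, b = 4, c = 5, d = 5.
So p(u) = -6u^3 + 4u^2 + 5u + 5.
Then p(6) = -1117.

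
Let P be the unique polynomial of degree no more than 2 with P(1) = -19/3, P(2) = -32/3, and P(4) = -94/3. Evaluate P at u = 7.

-277/3

Using the Lagrange interpolation formula with nodes 1, 2, 4:
  L_0(u) = (u - 2)(u - 4) / 3
  L_1(u) = (u - 1)(u - 4) / -2
  L_2(u) = (u - 1)(u - 2) / 6
Then P(u) = -19/3·L_0(u) - 32/3·L_1(u) - 94/3·L_2(u).
Expanding and collecting terms gives P(u) = -2u^2 + (5/3)u - 6.
Evaluating at u = 7: P(7) = -277/3.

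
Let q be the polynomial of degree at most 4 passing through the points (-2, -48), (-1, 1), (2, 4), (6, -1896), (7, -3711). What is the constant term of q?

6

Write q(s) = as^4 + bs^3 + cs^2 + ds + e. Substituting each data point gives a linear system:
  16a - 8b + 4c - 2d + e = -48
  a - b + c - d + e = 1
  16a + 8b + 4c + 2d + e = 4
  1296a + 216b + 36c + 6d + e = -1896
  2401a + 343b + 49c + 7d + e = -3711
Solving the system yields a = -2, b = 3, c = 1, d = 1, e = 6.
So q(s) = -2s^4 + 3s^3 + s^2 + s + 6.
The constant term is 6.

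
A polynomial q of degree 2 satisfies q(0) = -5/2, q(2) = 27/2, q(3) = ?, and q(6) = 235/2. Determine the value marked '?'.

The 3 known points determine the degree-2 polynomial uniquely.
Write q(u) = au^2 + bu + c. Substituting each data point gives a linear system:
  c = -5/2
  4a + 2b + c = 27/2
  36a + 6b + c = 235/2
Solving the system yields a = 3, b = 2, c = -5/2.
So q(u) = 3u^2 + 2u - 5/2.
Then q(3) = 61/2.

61/2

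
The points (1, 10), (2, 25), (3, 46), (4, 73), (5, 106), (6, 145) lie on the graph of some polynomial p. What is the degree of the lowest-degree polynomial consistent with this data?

2

Forward differences of the values at s = 1, 2, 3, 4, 5, 6:
  p  : 10  25  46  73  106  145
  Δ  : 15  21  27  33  39
  Δ^2: 6  6  6  6
  Δ^3: 0  0  0
  Δ^4: 0  0
  Δ^5: 0
The second differences are constant (6) and nonzero, while all higher differences vanish, so the minimal degree is 2.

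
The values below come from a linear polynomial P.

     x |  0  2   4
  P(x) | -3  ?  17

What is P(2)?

The 2 known points determine the degree-1 polynomial uniquely.
Write P(x) = ax + b. Substituting each data point gives a linear system:
  b = -3
  4a + b = 17
Solving the system yields a = 5, b = -3.
So P(x) = 5x - 3.
Then P(2) = 7.

7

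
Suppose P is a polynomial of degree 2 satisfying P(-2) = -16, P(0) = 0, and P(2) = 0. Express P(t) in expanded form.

P(t) = -2t^2 + 4t

Using the Lagrange interpolation formula with nodes -2, 0, 2:
  L_0(t) = t(t - 2) / 8
  L_1(t) = (t + 2)(t - 2) / -4
  L_2(t) = (t + 2)t / 8
Then P(t) = -16·L_0(t) + 0·L_1(t) + 0·L_2(t).
Expanding and collecting terms gives P(t) = -2t² + 4t.
Check: P(-2) = -16. ✓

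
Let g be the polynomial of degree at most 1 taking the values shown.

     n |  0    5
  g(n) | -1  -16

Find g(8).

-25

Write g(n) = an + b. Substituting each data point gives a linear system:
  b = -1
  5a + b = -16
Solving the system yields a = -3, b = -1.
So g(n) = -3n - 1.
Then g(8) = -25.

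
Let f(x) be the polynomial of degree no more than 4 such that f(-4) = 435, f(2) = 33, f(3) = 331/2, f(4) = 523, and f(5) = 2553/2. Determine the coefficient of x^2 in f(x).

Write f(x) = ax^4 + bx^3 + cx^2 + dx + e. Substituting each data point gives a linear system:
  256a - 64b + 16c - 4d + e = 435
  16a + 8b + 4c + 2d + e = 33
  81a + 27b + 9c + 3d + e = 331/2
  256a + 64b + 16c + 4d + e = 523
  625a + 125b + 25c + 5d + e = 2553/2
Solving the system yields a = 2, b = 1/2, c = -2, d = 3, e = -1.
So f(x) = 2x⁴ + (1/2)x³ - 2x² + 3x - 1.
The coefficient of x^2 is -2.

-2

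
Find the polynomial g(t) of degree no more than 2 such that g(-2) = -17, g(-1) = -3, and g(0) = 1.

g(t) = -5t^2 - t + 1

Write g(t) = at^2 + bt + c. Substituting each data point gives a linear system:
  4a - 2b + c = -17
  a - b + c = -3
  c = 1
Solving the system yields a = -5, b = -1, c = 1.
So g(t) = -5t^2 - t + 1.
Check: g(-1) = -3. ✓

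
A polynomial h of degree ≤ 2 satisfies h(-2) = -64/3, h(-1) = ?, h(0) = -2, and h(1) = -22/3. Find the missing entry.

-20/3

The 3 known points determine the degree-2 polynomial uniquely.
Write h(s) = as^2 + bs + c. Substituting each data point gives a linear system:
  4a - 2b + c = -64/3
  c = -2
  a + b + c = -22/3
Solving the system yields a = -5, b = -1/3, c = -2.
So h(s) = -5s^2 - (1/3)s - 2.
Then h(-1) = -20/3.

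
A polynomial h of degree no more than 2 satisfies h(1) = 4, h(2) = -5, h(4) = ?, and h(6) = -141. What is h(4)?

-53

The 3 known points determine the degree-2 polynomial uniquely.
Write h(s) = as^2 + bs + c. Substituting each data point gives a linear system:
  a + b + c = 4
  4a + 2b + c = -5
  36a + 6b + c = -141
Solving the system yields a = -5, b = 6, c = 3.
So h(s) = -5s^2 + 6s + 3.
Then h(4) = -53.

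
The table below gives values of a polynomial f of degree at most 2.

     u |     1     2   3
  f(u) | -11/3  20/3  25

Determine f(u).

Using the Lagrange interpolation formula with nodes 1, 2, 3:
  L_0(u) = (u - 2)(u - 3) / 2
  L_1(u) = (u - 1)(u - 3) / -1
  L_2(u) = (u - 1)(u - 2) / 2
Then f(u) = -11/3·L_0(u) + 20/3·L_1(u) + 25·L_2(u).
Expanding and collecting terms gives f(u) = 4u^2 - (5/3)u - 6.
Check: f(2) = 20/3. ✓

f(u) = 4u^2 - (5/3)u - 6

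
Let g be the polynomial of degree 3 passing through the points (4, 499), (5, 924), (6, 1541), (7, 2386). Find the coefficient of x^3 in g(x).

6

Write g(x) = ax^3 + bx^2 + cx + d. Substituting each data point gives a linear system:
  64a + 16b + 4c + d = 499
  125a + 25b + 5c + d = 924
  216a + 36b + 6c + d = 1541
  343a + 49b + 7c + d = 2386
Solving the system yields a = 6, b = 6, c = 5, d = -1.
So g(x) = 6x³ + 6x² + 5x - 1.
The leading coefficient is 6.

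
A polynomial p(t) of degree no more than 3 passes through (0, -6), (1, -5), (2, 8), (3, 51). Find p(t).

p(t) = 3t^3 - 3t^2 + t - 6

Using the Lagrange interpolation formula with nodes 0, 1, 2, 3:
  L_0(t) = (t - 1)(t - 2)(t - 3) / -6
  L_1(t) = t(t - 2)(t - 3) / 2
  L_2(t) = t(t - 1)(t - 3) / -2
  L_3(t) = t(t - 1)(t - 2) / 6
Then p(t) = -6·L_0(t) - 5·L_1(t) + 8·L_2(t) + 51·L_3(t).
Expanding and collecting terms gives p(t) = 3t^3 - 3t^2 + t - 6.
Check: p(3) = 51. ✓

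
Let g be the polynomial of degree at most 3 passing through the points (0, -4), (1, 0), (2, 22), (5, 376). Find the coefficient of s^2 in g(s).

Write g(s) = as^3 + bs^2 + cs + d. Substituting each data point gives a linear system:
  d = -4
  a + b + c + d = 0
  8a + 4b + 2c + d = 22
  125a + 25b + 5c + d = 376
Solving the system yields a = 3, b = 0, c = 1, d = -4.
So g(s) = 3s^3 + s - 4.
The coefficient of s^2 is 0.

0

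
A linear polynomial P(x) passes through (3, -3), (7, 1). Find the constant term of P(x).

Write P(x) = ax + b. Substituting each data point gives a linear system:
  3a + b = -3
  7a + b = 1
Solving the system yields a = 1, b = -6.
So P(x) = x - 6.
The constant term is -6.

-6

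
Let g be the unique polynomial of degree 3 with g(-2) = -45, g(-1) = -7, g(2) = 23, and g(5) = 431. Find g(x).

Using the Lagrange interpolation formula with nodes -2, -1, 2, 5:
  L_0(x) = (x + 1)(x - 2)(x - 5) / -28
  L_1(x) = (x + 2)(x - 2)(x - 5) / 18
  L_2(x) = (x + 2)(x + 1)(x - 5) / -36
  L_3(x) = (x + 2)(x + 1)(x - 2) / 126
Then g(x) = -45·L_0(x) - 7·L_1(x) + 23·L_2(x) + 431·L_3(x).
Expanding and collecting terms gives g(x) = 4x^3 - 3x^2 + x + 1.
Check: g(5) = 431. ✓

g(x) = 4x^3 - 3x^2 + x + 1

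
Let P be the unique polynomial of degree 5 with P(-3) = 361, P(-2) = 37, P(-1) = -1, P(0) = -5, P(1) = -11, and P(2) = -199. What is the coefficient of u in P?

Write P(u) = au^5 + bu^4 + cu^3 + du^2 + eu + k. Substituting each data point gives a linear system:
  -243a + 81b - 27c + 9d - 3e + k = 361
  -32a + 16b - 8c + 4d - 2e + k = 37
  -a + b - c + d - e + k = -1
  k = -5
  a + b + c + d + e + k = -11
  32a + 16b + 8c + 4d + 2e + k = -199
Solving the system yields a = -3, b = -6, c = -3, d = 5, e = 1, k = -5.
So P(u) = -3u^5 - 6u^4 - 3u^3 + 5u^2 + u - 5.
The coefficient of u is 1.

1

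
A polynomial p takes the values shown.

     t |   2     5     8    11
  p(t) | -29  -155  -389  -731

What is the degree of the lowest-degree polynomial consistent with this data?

Forward differences of the values at t = 2, 5, 8, 11:
  p  : -29  -155  -389  -731
  Δ  : -126  -234  -342
  Δ^2: -108  -108
  Δ^3: 0
The second differences are constant (-108) and nonzero, while all higher differences vanish, so the minimal degree is 2.

2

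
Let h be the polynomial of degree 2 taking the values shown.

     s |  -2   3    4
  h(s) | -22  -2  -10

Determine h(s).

Using the Lagrange interpolation formula with nodes -2, 3, 4:
  L_0(s) = (s - 3)(s - 4) / 30
  L_1(s) = (s + 2)(s - 4) / -5
  L_2(s) = (s + 2)(s - 3) / 6
Then h(s) = -22·L_0(s) - 2·L_1(s) - 10·L_2(s).
Expanding and collecting terms gives h(s) = -2s² + 6s - 2.
Check: h(4) = -10. ✓

h(s) = -2s^2 + 6s - 2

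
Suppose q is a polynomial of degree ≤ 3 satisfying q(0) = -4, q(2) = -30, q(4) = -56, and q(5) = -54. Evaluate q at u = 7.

Write q(u) = au^3 + bu^2 + cu + d. Substituting each data point gives a linear system:
  d = -4
  8a + 4b + 2c + d = -30
  64a + 16b + 4c + d = -56
  125a + 25b + 5c + d = -54
Solving the system yields a = 1, b = -6, c = -5, d = -4.
So q(u) = u^3 - 6u^2 - 5u - 4.
Then q(7) = 10.

10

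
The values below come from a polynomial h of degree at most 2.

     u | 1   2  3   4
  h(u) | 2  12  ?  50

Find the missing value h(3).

The 3 known points determine the degree-2 polynomial uniquely.
Write h(u) = au^2 + bu + c. Substituting each data point gives a linear system:
  a + b + c = 2
  4a + 2b + c = 12
  16a + 4b + c = 50
Solving the system yields a = 3, b = 1, c = -2.
So h(u) = 3u^2 + u - 2.
Then h(3) = 28.

28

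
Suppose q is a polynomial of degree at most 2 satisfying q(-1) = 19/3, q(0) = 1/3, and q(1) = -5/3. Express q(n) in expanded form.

q(n) = 2n^2 - 4n + 1/3

Using the Lagrange interpolation formula with nodes -1, 0, 1:
  L_0(n) = n(n - 1) / 2
  L_1(n) = (n + 1)(n - 1) / -1
  L_2(n) = (n + 1)n / 2
Then q(n) = 19/3·L_0(n) + 1/3·L_1(n) - 5/3·L_2(n).
Expanding and collecting terms gives q(n) = 2n² - 4n + 1/3.
Check: q(1) = -5/3. ✓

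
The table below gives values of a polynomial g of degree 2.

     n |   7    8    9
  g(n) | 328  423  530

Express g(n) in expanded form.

Write g(n) = an^2 + bn + c. Substituting each data point gives a linear system:
  49a + 7b + c = 328
  64a + 8b + c = 423
  81a + 9b + c = 530
Solving the system yields a = 6, b = 5, c = -1.
So g(n) = 6n² + 5n - 1.
Check: g(7) = 328. ✓

g(n) = 6n^2 + 5n - 1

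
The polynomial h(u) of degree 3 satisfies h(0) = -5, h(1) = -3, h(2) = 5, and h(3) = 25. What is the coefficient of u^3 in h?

1

Write h(u) = au^3 + bu^2 + cu + d. Substituting each data point gives a linear system:
  d = -5
  a + b + c + d = -3
  8a + 4b + 2c + d = 5
  27a + 9b + 3c + d = 25
Solving the system yields a = 1, b = 0, c = 1, d = -5.
So h(u) = u^3 + u - 5.
The leading coefficient is 1.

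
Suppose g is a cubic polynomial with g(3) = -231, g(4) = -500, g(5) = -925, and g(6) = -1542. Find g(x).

Write g(x) = ax^3 + bx^2 + cx + d. Substituting each data point gives a linear system:
  27a + 9b + 3c + d = -231
  64a + 16b + 4c + d = -500
  125a + 25b + 5c + d = -925
  216a + 36b + 6c + d = -1542
Solving the system yields a = -6, b = -6, c = -5, d = 0.
So g(x) = -6x^3 - 6x^2 - 5x.
Check: g(3) = -231. ✓

g(x) = -6x^3 - 6x^2 - 5x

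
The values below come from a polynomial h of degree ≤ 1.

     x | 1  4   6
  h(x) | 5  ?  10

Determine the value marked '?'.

8

The 2 known points determine the degree-1 polynomial uniquely.
Write h(x) = ax + b. Substituting each data point gives a linear system:
  a + b = 5
  6a + b = 10
Solving the system yields a = 1, b = 4.
So h(x) = x + 4.
Then h(4) = 8.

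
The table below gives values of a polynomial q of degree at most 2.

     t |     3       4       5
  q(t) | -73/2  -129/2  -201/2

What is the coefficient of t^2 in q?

-4

Write q(t) = at^2 + bt + c. Substituting each data point gives a linear system:
  9a + 3b + c = -73/2
  16a + 4b + c = -129/2
  25a + 5b + c = -201/2
Solving the system yields a = -4, b = 0, c = -1/2.
So q(t) = -4t^2 - 1/2.
The leading coefficient is -4.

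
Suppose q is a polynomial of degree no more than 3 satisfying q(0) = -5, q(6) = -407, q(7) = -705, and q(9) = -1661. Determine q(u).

Write q(u) = au^3 + bu^2 + cu + d. Substituting each data point gives a linear system:
  d = -5
  216a + 36b + 6c + d = -407
  343a + 49b + 7c + d = -705
  729a + 81b + 9c + d = -1661
Solving the system yields a = -3, b = 6, c = 5, d = -5.
So q(u) = -3u³ + 6u² + 5u - 5.
Check: q(0) = -5. ✓

q(u) = -3u^3 + 6u^2 + 5u - 5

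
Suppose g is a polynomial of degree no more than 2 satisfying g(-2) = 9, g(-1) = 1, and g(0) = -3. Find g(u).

Write g(u) = au^2 + bu + c. Substituting each data point gives a linear system:
  4a - 2b + c = 9
  a - b + c = 1
  c = -3
Solving the system yields a = 2, b = -2, c = -3.
So g(u) = 2u² - 2u - 3.
Check: g(-1) = 1. ✓

g(u) = 2u^2 - 2u - 3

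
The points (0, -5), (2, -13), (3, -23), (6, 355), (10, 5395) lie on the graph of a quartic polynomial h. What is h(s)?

h(s) = s^4 - 5s^3 + 4s^2 - 5

Write h(s) = as^4 + bs^3 + cs^2 + ds + e. Substituting each data point gives a linear system:
  e = -5
  16a + 8b + 4c + 2d + e = -13
  81a + 27b + 9c + 3d + e = -23
  1296a + 216b + 36c + 6d + e = 355
  10000a + 1000b + 100c + 10d + e = 5395
Solving the system yields a = 1, b = -5, c = 4, d = 0, e = -5.
So h(s) = s^4 - 5s^3 + 4s^2 - 5.
Check: h(6) = 355. ✓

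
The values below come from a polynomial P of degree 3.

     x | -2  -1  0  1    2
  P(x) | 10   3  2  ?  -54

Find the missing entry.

The 4 known points determine the degree-3 polynomial uniquely.
Write P(x) = ax^3 + bx^2 + cx + d. Substituting each data point gives a linear system:
  -8a + 4b - 2c + d = 10
  -a + b - c + d = 3
  d = 2
  8a + 4b + 2c + d = -54
Solving the system yields a = -3, b = -6, c = -4, d = 2.
So P(x) = -3x^3 - 6x^2 - 4x + 2.
Then P(1) = -11.

-11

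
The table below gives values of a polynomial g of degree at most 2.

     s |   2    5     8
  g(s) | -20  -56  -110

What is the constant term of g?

-6

Write g(s) = as^2 + bs + c. Substituting each data point gives a linear system:
  4a + 2b + c = -20
  25a + 5b + c = -56
  64a + 8b + c = -110
Solving the system yields a = -1, b = -5, c = -6.
So g(s) = -s^2 - 5s - 6.
The constant term is -6.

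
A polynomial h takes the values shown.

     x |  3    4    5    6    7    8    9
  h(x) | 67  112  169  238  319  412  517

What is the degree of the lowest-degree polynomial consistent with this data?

2

Forward differences of the values at x = 3, 4, 5, 6, 7, 8, 9:
  h  : 67  112  169  238  319  412  517
  Δ  : 45  57  69  81  93  105
  Δ^2: 12  12  12  12  12
  Δ^3: 0  0  0  0
  Δ^4: 0  0  0
  Δ^5: 0  0
  Δ^6: 0
The second differences are constant (12) and nonzero, while all higher differences vanish, so the minimal degree is 2.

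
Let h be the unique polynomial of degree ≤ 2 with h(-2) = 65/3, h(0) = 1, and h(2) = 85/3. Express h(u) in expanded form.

Write h(u) = au^2 + bu + c. Substituting each data point gives a linear system:
  4a - 2b + c = 65/3
  c = 1
  4a + 2b + c = 85/3
Solving the system yields a = 6, b = 5/3, c = 1.
So h(u) = 6u^2 + (5/3)u + 1.
Check: h(0) = 1. ✓

h(u) = 6u^2 + (5/3)u + 1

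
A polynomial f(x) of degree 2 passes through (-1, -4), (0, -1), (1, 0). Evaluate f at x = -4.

Forward differences of the values at x = -1, 0, 1:
  f  : -4  -1  0
  Δ  : 3  1
  Δ^2: -2
The second differences are constant, confirming degree 2.
Interpolating (Newton forward form) and evaluating at x = -4 gives f(-4) = -25.

-25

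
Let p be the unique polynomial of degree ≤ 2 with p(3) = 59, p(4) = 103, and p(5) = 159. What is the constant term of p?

Write p(s) = as^2 + bs + c. Substituting each data point gives a linear system:
  9a + 3b + c = 59
  16a + 4b + c = 103
  25a + 5b + c = 159
Solving the system yields a = 6, b = 2, c = -1.
So p(s) = 6s² + 2s - 1.
The constant term is -1.

-1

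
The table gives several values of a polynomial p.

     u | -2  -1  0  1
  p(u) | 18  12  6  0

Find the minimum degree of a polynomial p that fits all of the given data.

1

Forward differences of the values at u = -2, -1, 0, 1:
  p  : 18  12  6  0
  Δ  : -6  -6  -6
  Δ^2: 0  0
  Δ^3: 0
The first differences are constant (-6) and nonzero, while all higher differences vanish, so the minimal degree is 1.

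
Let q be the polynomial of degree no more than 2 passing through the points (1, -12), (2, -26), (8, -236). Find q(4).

Using the Lagrange interpolation formula with nodes 1, 2, 8:
  L_0(u) = (u - 2)(u - 8) / 7
  L_1(u) = (u - 1)(u - 8) / -6
  L_2(u) = (u - 1)(u - 2) / 42
Then q(u) = -12·L_0(u) - 26·L_1(u) - 236·L_2(u).
Expanding and collecting terms gives q(u) = -3u^2 - 5u - 4.
Evaluating at u = 4: q(4) = -72.

-72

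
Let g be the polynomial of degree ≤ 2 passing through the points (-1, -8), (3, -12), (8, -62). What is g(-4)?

Using the Lagrange interpolation formula with nodes -1, 3, 8:
  L_0(n) = (n - 3)(n - 8) / 36
  L_1(n) = (n + 1)(n - 8) / -20
  L_2(n) = (n + 1)(n - 3) / 45
Then g(n) = -8·L_0(n) - 12·L_1(n) - 62·L_2(n).
Expanding and collecting terms gives g(n) = -n^2 + n - 6.
Evaluating at n = -4: g(-4) = -26.

-26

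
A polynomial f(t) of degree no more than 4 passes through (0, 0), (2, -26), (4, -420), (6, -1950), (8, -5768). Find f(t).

f(t) = -t^4 - 4t^3 + 6t^2 - t

Write f(t) = at^4 + bt^3 + ct^2 + dt + e. Substituting each data point gives a linear system:
  e = 0
  16a + 8b + 4c + 2d + e = -26
  256a + 64b + 16c + 4d + e = -420
  1296a + 216b + 36c + 6d + e = -1950
  4096a + 512b + 64c + 8d + e = -5768
Solving the system yields a = -1, b = -4, c = 6, d = -1, e = 0.
So f(t) = -t^4 - 4t^3 + 6t^2 - t.
Check: f(4) = -420. ✓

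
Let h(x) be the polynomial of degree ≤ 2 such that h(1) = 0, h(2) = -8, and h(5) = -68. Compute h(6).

-100

Using the Lagrange interpolation formula with nodes 1, 2, 5:
  L_0(x) = (x - 2)(x - 5) / 4
  L_1(x) = (x - 1)(x - 5) / -3
  L_2(x) = (x - 1)(x - 2) / 12
Then h(x) = 0·L_0(x) - 8·L_1(x) - 68·L_2(x).
Expanding and collecting terms gives h(x) = -3x² + x + 2.
Evaluating at x = 6: h(6) = -100.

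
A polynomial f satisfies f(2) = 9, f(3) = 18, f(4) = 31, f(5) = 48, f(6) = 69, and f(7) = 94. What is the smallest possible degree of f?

Forward differences of the values at t = 2, 3, 4, 5, 6, 7:
  f  : 9  18  31  48  69  94
  Δ  : 9  13  17  21  25
  Δ^2: 4  4  4  4
  Δ^3: 0  0  0
  Δ^4: 0  0
  Δ^5: 0
The second differences are constant (4) and nonzero, while all higher differences vanish, so the minimal degree is 2.

2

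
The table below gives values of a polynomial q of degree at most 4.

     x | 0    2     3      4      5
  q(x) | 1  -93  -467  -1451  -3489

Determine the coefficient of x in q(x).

Write q(x) = ax^4 + bx^3 + cx^2 + dx + e. Substituting each data point gives a linear system:
  e = 1
  16a + 8b + 4c + 2d + e = -93
  81a + 27b + 9c + 3d + e = -467
  256a + 64b + 16c + 4d + e = -1451
  625a + 125b + 25c + 5d + e = -3489
Solving the system yields a = -5, b = -4, c = 6, d = -3, e = 1.
So q(x) = -5x^4 - 4x^3 + 6x^2 - 3x + 1.
The coefficient of x is -3.

-3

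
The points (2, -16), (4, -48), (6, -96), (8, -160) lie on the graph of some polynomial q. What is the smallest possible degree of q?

Forward differences of the values at u = 2, 4, 6, 8:
  q  : -16  -48  -96  -160
  Δ  : -32  -48  -64
  Δ^2: -16  -16
  Δ^3: 0
The second differences are constant (-16) and nonzero, while all higher differences vanish, so the minimal degree is 2.

2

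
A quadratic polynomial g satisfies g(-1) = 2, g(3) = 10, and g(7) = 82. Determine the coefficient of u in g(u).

Write g(u) = au^2 + bu + c. Substituting each data point gives a linear system:
  a - b + c = 2
  9a + 3b + c = 10
  49a + 7b + c = 82
Solving the system yields a = 2, b = -2, c = -2.
So g(u) = 2u^2 - 2u - 2.
The coefficient of u is -2.

-2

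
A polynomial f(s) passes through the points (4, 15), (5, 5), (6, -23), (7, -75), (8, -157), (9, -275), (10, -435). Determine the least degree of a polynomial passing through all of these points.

Forward differences of the values at s = 4, 5, 6, 7, 8, 9, 10:
  f  : 15  5  -23  -75  -157  -275  -435
  Δ  : -10  -28  -52  -82  -118  -160
  Δ^2: -18  -24  -30  -36  -42
  Δ^3: -6  -6  -6  -6
  Δ^4: 0  0  0
  Δ^5: 0  0
  Δ^6: 0
The third differences are constant (-6) and nonzero, while all higher differences vanish, so the minimal degree is 3.

3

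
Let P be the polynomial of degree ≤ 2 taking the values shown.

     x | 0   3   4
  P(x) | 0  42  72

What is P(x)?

P(x) = 4x^2 + 2x

Write P(x) = ax^2 + bx + c. Substituting each data point gives a linear system:
  c = 0
  9a + 3b + c = 42
  16a + 4b + c = 72
Solving the system yields a = 4, b = 2, c = 0.
So P(x) = 4x^2 + 2x.
Check: P(3) = 42. ✓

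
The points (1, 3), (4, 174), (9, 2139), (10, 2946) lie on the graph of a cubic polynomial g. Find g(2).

Using the Lagrange interpolation formula with nodes 1, 4, 9, 10:
  L_0(n) = (n - 4)(n - 9)(n - 10) / -216
  L_1(n) = (n - 1)(n - 9)(n - 10) / 90
  L_2(n) = (n - 1)(n - 4)(n - 10) / -40
  L_3(n) = (n - 1)(n - 4)(n - 9) / 54
Then g(n) = 3·L_0(n) + 174·L_1(n) + 2139·L_2(n) + 2946·L_3(n).
Expanding and collecting terms gives g(n) = 3n^3 - 6n + 6.
Evaluating at n = 2: g(2) = 18.

18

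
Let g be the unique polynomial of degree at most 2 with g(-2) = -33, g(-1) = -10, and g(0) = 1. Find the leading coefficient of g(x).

Write g(x) = ax^2 + bx + c. Substituting each data point gives a linear system:
  4a - 2b + c = -33
  a - b + c = -10
  c = 1
Solving the system yields a = -6, b = 5, c = 1.
So g(x) = -6x² + 5x + 1.
The leading coefficient is -6.

-6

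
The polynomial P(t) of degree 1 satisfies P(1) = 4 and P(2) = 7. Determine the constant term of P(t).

Write P(t) = at + b. Substituting each data point gives a linear system:
  a + b = 4
  2a + b = 7
Solving the system yields a = 3, b = 1.
So P(t) = 3t + 1.
The constant term is 1.

1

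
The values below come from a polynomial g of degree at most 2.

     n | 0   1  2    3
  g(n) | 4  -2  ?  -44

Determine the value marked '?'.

-18

On equispaced nodes a degree-2 polynomial has vanishing third forward difference, so
  - g(0) + 3·g(1) - 3·g(2) + g(3) = 0.
Substituting the known values and solving for g(2):
  -3·g(2) = 54
  g(2) = -18.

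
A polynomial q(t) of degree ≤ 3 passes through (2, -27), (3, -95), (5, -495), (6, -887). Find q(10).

-4435

Using the Lagrange interpolation formula with nodes 2, 3, 5, 6:
  L_0(t) = (t - 3)(t - 5)(t - 6) / -12
  L_1(t) = (t - 2)(t - 5)(t - 6) / 6
  L_2(t) = (t - 2)(t - 3)(t - 6) / -6
  L_3(t) = (t - 2)(t - 3)(t - 5) / 12
Then q(t) = -27·L_0(t) - 95·L_1(t) - 495·L_2(t) - 887·L_3(t).
Expanding and collecting terms gives q(t) = -5t^3 + 6t^2 - 3t - 5.
Evaluating at t = 10: q(10) = -4435.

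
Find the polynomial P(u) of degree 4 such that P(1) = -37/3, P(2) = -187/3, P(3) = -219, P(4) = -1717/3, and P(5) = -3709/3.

Using the Lagrange interpolation formula with nodes 1, 2, 3, 4, 5:
  L_0(u) = (u - 2)(u - 3)(u - 4)(u - 5) / 24
  L_1(u) = (u - 1)(u - 3)(u - 4)(u - 5) / -6
  L_2(u) = (u - 1)(u - 2)(u - 4)(u - 5) / 4
  L_3(u) = (u - 1)(u - 2)(u - 3)(u - 5) / -6
  L_4(u) = (u - 1)(u - 2)(u - 3)(u - 4) / 24
Then P(u) = -37/3·L_0(u) - 187/3·L_1(u) - 219·L_2(u) - 1717/3·L_3(u) - 3709/3·L_4(u).
Expanding and collecting terms gives P(u) = -u^4 - 5u^3 + (5/3)u^2 - 5u - 3.
Check: P(3) = -219. ✓

P(u) = -u^4 - 5u^3 + (5/3)u^2 - 5u - 3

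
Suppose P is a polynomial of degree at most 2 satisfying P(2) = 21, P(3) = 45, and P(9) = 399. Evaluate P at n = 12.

711

Write P(n) = an^2 + bn + c. Substituting each data point gives a linear system:
  4a + 2b + c = 21
  9a + 3b + c = 45
  81a + 9b + c = 399
Solving the system yields a = 5, b = -1, c = 3.
So P(n) = 5n² - n + 3.
Then P(12) = 711.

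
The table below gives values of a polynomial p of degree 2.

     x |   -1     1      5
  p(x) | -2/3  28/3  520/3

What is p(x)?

Write p(x) = ax^2 + bx + c. Substituting each data point gives a linear system:
  a - b + c = -2/3
  a + b + c = 28/3
  25a + 5b + c = 520/3
Solving the system yields a = 6, b = 5, c = -5/3.
So p(x) = 6x² + 5x - 5/3.
Check: p(1) = 28/3. ✓

p(x) = 6x^2 + 5x - 5/3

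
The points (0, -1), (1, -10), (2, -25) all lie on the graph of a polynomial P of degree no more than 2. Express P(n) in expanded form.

Using the Lagrange interpolation formula with nodes 0, 1, 2:
  L_0(n) = (n - 1)(n - 2) / 2
  L_1(n) = n(n - 2) / -1
  L_2(n) = n(n - 1) / 2
Then P(n) = -1·L_0(n) - 10·L_1(n) - 25·L_2(n).
Expanding and collecting terms gives P(n) = -3n^2 - 6n - 1.
Check: P(0) = -1. ✓

P(n) = -3n^2 - 6n - 1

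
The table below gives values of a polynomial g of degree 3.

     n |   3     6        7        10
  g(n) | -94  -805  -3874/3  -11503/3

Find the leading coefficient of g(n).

-4

Write g(n) = an^3 + bn^2 + cn + d. Substituting each data point gives a linear system:
  27a + 9b + 3c + d = -94
  216a + 36b + 6c + d = -805
  343a + 49b + 7c + d = -3874/3
  1000a + 100b + 10c + d = -11503/3
Solving the system yields a = -4, b = 5/3, c = 0, d = -1.
So g(n) = -4n^3 + (5/3)n^2 - 1.
The leading coefficient is -4.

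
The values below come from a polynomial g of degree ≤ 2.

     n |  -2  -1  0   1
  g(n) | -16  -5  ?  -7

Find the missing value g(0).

-2

The 3 known points determine the degree-2 polynomial uniquely.
Write g(n) = an^2 + bn + c. Substituting each data point gives a linear system:
  4a - 2b + c = -16
  a - b + c = -5
  a + b + c = -7
Solving the system yields a = -4, b = -1, c = -2.
So g(n) = -4n^2 - n - 2.
Then g(0) = -2.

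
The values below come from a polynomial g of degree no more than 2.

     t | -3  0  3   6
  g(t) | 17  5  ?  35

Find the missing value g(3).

The 3 known points determine the degree-2 polynomial uniquely.
Write g(t) = at^2 + bt + c. Substituting each data point gives a linear system:
  9a - 3b + c = 17
  c = 5
  36a + 6b + c = 35
Solving the system yields a = 1, b = -1, c = 5.
So g(t) = t² - t + 5.
Then g(3) = 11.

11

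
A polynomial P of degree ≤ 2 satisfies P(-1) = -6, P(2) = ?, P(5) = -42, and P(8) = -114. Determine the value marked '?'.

-6

The 3 known points determine the degree-2 polynomial uniquely.
Write P(n) = an^2 + bn + c. Substituting each data point gives a linear system:
  a - b + c = -6
  25a + 5b + c = -42
  64a + 8b + c = -114
Solving the system yields a = -2, b = 2, c = -2.
So P(n) = -2n^2 + 2n - 2.
Then P(2) = -6.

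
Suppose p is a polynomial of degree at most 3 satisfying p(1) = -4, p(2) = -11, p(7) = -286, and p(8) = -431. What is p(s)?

Using the Lagrange interpolation formula with nodes 1, 2, 7, 8:
  L_0(s) = (s - 2)(s - 7)(s - 8) / -42
  L_1(s) = (s - 1)(s - 7)(s - 8) / 30
  L_2(s) = (s - 1)(s - 2)(s - 8) / -30
  L_3(s) = (s - 1)(s - 2)(s - 7) / 42
Then p(s) = -4·L_0(s) - 11·L_1(s) - 286·L_2(s) - 431·L_3(s).
Expanding and collecting terms gives p(s) = -s³ + 2s² - 6s + 1.
Check: p(8) = -431. ✓

p(s) = -s^3 + 2s^2 - 6s + 1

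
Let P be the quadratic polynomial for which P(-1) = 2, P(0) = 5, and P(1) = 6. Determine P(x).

P(x) = -x^2 + 2x + 5

Using the Lagrange interpolation formula with nodes -1, 0, 1:
  L_0(x) = x(x - 1) / 2
  L_1(x) = (x + 1)(x - 1) / -1
  L_2(x) = (x + 1)x / 2
Then P(x) = 2·L_0(x) + 5·L_1(x) + 6·L_2(x).
Expanding and collecting terms gives P(x) = -x^2 + 2x + 5.
Check: P(1) = 6. ✓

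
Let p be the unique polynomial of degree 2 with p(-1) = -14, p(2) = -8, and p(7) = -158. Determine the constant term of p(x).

-4

Write p(x) = ax^2 + bx + c. Substituting each data point gives a linear system:
  a - b + c = -14
  4a + 2b + c = -8
  49a + 7b + c = -158
Solving the system yields a = -4, b = 6, c = -4.
So p(x) = -4x^2 + 6x - 4.
The constant term is -4.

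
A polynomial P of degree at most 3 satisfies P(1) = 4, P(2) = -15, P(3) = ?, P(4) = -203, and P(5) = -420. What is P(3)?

The 4 known points determine the degree-3 polynomial uniquely.
Write P(t) = at^3 + bt^2 + ct + d. Substituting each data point gives a linear system:
  a + b + c + d = 4
  8a + 4b + 2c + d = -15
  64a + 16b + 4c + d = -203
  125a + 25b + 5c + d = -420
Solving the system yields a = -4, b = 3, c = 0, d = 5.
So P(t) = -4t³ + 3t² + 5.
Then P(3) = -76.

-76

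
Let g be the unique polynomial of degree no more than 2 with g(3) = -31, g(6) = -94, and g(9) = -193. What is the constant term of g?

Write g(x) = ax^2 + bx + c. Substituting each data point gives a linear system:
  9a + 3b + c = -31
  36a + 6b + c = -94
  81a + 9b + c = -193
Solving the system yields a = -2, b = -3, c = -4.
So g(x) = -2x^2 - 3x - 4.
The constant term is -4.

-4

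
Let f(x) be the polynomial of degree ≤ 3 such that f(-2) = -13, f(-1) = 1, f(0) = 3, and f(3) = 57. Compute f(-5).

Using the Lagrange interpolation formula with nodes -2, -1, 0, 3:
  L_0(x) = (x + 1)x(x - 3) / -10
  L_1(x) = (x + 2)x(x - 3) / 4
  L_2(x) = (x + 2)(x + 1)(x - 3) / -6
  L_3(x) = (x + 2)(x + 1)x / 60
Then f(x) = -13·L_0(x) + 1·L_1(x) + 3·L_2(x) + 57·L_3(x).
Expanding and collecting terms gives f(x) = 2x³ + 3.
Evaluating at x = -5: f(-5) = -247.

-247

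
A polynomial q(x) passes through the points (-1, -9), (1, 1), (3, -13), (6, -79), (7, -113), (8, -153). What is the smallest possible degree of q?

Divided differences on the nodes -1, 1, 3, 6, 7, 8:
  order 0: -9  1  -13  -79  -113  -153
  order 1: 5  -7  -22  -34  -40
  order 2: -3  -3  -3  -3
  order 3: 0  0  0
  order 4: 0  0
  order 5: 0
The order-2 divided differences are all -3 (nonzero) and every higher order vanishes, so the data lies on a polynomial of degree exactly 2.

2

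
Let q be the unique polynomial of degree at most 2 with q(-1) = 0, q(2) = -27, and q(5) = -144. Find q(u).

Using the Lagrange interpolation formula with nodes -1, 2, 5:
  L_0(u) = (u - 2)(u - 5) / 18
  L_1(u) = (u + 1)(u - 5) / -9
  L_2(u) = (u + 1)(u - 2) / 18
Then q(u) = 0·L_0(u) - 27·L_1(u) - 144·L_2(u).
Expanding and collecting terms gives q(u) = -5u² - 4u + 1.
Check: q(2) = -27. ✓

q(u) = -5u^2 - 4u + 1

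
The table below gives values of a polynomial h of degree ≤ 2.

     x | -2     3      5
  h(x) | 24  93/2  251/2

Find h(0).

Write h(x) = ax^2 + bx + c. Substituting each data point gives a linear system:
  4a - 2b + c = 24
  9a + 3b + c = 93/2
  25a + 5b + c = 251/2
Solving the system yields a = 5, b = -1/2, c = 3.
So h(x) = 5x^2 - (1/2)x + 3.
Then h(0) = 3.

3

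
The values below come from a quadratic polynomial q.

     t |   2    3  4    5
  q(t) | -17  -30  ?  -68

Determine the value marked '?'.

On equispaced nodes a degree-2 polynomial has vanishing third forward difference, so
  - q(2) + 3·q(3) - 3·q(4) + q(5) = 0.
Substituting the known values and solving for q(4):
  -3·q(4) = 141
  q(4) = -47.

-47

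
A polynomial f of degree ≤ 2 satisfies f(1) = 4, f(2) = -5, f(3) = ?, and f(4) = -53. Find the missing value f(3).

-24

The 3 known points determine the degree-2 polynomial uniquely.
Write f(x) = ax^2 + bx + c. Substituting each data point gives a linear system:
  a + b + c = 4
  4a + 2b + c = -5
  16a + 4b + c = -53
Solving the system yields a = -5, b = 6, c = 3.
So f(x) = -5x² + 6x + 3.
Then f(3) = -24.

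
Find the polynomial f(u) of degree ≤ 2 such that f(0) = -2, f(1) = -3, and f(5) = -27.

f(u) = -u^2 - 2

Write f(u) = au^2 + bu + c. Substituting each data point gives a linear system:
  c = -2
  a + b + c = -3
  25a + 5b + c = -27
Solving the system yields a = -1, b = 0, c = -2.
So f(u) = -u² - 2.
Check: f(0) = -2. ✓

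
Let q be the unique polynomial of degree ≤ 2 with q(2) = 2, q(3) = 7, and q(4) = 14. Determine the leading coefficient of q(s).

1

Write q(s) = as^2 + bs + c. Substituting each data point gives a linear system:
  4a + 2b + c = 2
  9a + 3b + c = 7
  16a + 4b + c = 14
Solving the system yields a = 1, b = 0, c = -2.
So q(s) = s^2 - 2.
The leading coefficient is 1.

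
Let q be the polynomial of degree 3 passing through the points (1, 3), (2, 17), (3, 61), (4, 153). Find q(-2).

Forward differences of the values at x = 1, 2, 3, 4:
  q  : 3  17  61  153
  Δ  : 14  44  92
  Δ^2: 30  48
  Δ^3: 18
The third differences are constant, confirming degree 3.
Interpolating (Newton forward form) and evaluating at x = -2 gives q(-2) = -39.

-39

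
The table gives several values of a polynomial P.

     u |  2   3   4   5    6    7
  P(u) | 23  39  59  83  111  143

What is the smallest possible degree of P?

2

Forward differences of the values at u = 2, 3, 4, 5, 6, 7:
  P  : 23  39  59  83  111  143
  Δ  : 16  20  24  28  32
  Δ^2: 4  4  4  4
  Δ^3: 0  0  0
  Δ^4: 0  0
  Δ^5: 0
The second differences are constant (4) and nonzero, while all higher differences vanish, so the minimal degree is 2.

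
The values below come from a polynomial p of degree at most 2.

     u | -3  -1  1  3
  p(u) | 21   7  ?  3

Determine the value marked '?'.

The 3 known points determine the degree-2 polynomial uniquely.
Write p(u) = au^2 + bu + c. Substituting each data point gives a linear system:
  9a - 3b + c = 21
  a - b + c = 7
  9a + 3b + c = 3
Solving the system yields a = 1, b = -3, c = 3.
So p(u) = u^2 - 3u + 3.
Then p(1) = 1.

1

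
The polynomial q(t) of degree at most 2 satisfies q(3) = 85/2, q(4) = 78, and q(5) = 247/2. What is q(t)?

q(t) = 5t^2 + (1/2)t - 4

Using the Lagrange interpolation formula with nodes 3, 4, 5:
  L_0(t) = (t - 4)(t - 5) / 2
  L_1(t) = (t - 3)(t - 5) / -1
  L_2(t) = (t - 3)(t - 4) / 2
Then q(t) = 85/2·L_0(t) + 78·L_1(t) + 247/2·L_2(t).
Expanding and collecting terms gives q(t) = 5t^2 + (1/2)t - 4.
Check: q(4) = 78. ✓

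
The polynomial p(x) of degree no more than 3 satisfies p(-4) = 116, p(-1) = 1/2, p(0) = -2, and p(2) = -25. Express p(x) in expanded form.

p(x) = -2x^3 - x^2 - (3/2)x - 2

Write p(x) = ax^3 + bx^2 + cx + d. Substituting each data point gives a linear system:
  -64a + 16b - 4c + d = 116
  -a + b - c + d = 1/2
  d = -2
  8a + 4b + 2c + d = -25
Solving the system yields a = -2, b = -1, c = -3/2, d = -2.
So p(x) = -2x^3 - x^2 - (3/2)x - 2.
Check: p(0) = -2. ✓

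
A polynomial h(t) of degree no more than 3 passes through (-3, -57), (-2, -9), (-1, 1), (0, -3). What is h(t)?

Write h(t) = at^3 + bt^2 + ct + d. Substituting each data point gives a linear system:
  -27a + 9b - 3c + d = -57
  -8a + 4b - 2c + d = -9
  -a + b - c + d = 1
  d = -3
Solving the system yields a = 4, b = 5, c = -3, d = -3.
So h(t) = 4t³ + 5t² - 3t - 3.
Check: h(-2) = -9. ✓

h(t) = 4t^3 + 5t^2 - 3t - 3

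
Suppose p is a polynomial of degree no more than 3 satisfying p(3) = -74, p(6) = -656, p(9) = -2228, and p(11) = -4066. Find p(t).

p(t) = -3t^3 - t^2 + 4t + 4

Using the Lagrange interpolation formula with nodes 3, 6, 9, 11:
  L_0(t) = (t - 6)(t - 9)(t - 11) / -144
  L_1(t) = (t - 3)(t - 9)(t - 11) / 45
  L_2(t) = (t - 3)(t - 6)(t - 11) / -36
  L_3(t) = (t - 3)(t - 6)(t - 9) / 80
Then p(t) = -74·L_0(t) - 656·L_1(t) - 2228·L_2(t) - 4066·L_3(t).
Expanding and collecting terms gives p(t) = -3t^3 - t^2 + 4t + 4.
Check: p(9) = -2228. ✓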